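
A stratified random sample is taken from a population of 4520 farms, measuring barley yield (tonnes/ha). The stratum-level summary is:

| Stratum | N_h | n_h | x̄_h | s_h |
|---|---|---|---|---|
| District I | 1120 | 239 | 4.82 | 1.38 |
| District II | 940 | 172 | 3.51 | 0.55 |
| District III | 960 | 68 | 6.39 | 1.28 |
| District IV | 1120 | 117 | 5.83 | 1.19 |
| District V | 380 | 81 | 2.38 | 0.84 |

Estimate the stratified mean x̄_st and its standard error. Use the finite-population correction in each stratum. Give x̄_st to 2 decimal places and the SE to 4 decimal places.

x̄_st ≈ 4.93, SE ≈ 0.0466

x̄_st = Σ W_h x̄_h = (1120·4.82 + 940·3.51 + 960·6.39 + 1120·5.83 + 380·2.38)/4520 = 4.92615
V̂(x̄_st) = Σ W_h² (1 − n_h/N_h) s_h²/n_h, with W_h = N_h/N and N = 4520:
  stratum District I: (1120/4520)²·(1 − 239/1120)·1.38²/239 = 0.000384837
  stratum District II: (940/4520)²·(1 − 172/940)·0.55²/172 = 6.21454e-05
  stratum District III: (960/4520)²·(1 − 68/960)·1.28²/68 = 0.00100988
  stratum District IV: (1120/4520)²·(1 − 117/1120)·1.19²/117 = 0.000665503
  stratum District V: (380/4520)²·(1 − 81/380)·0.84²/81 = 4.84453e-05
V̂(x̄_st) = 0.00217081
SE(x̄_st) = √0.00217081 = 0.046592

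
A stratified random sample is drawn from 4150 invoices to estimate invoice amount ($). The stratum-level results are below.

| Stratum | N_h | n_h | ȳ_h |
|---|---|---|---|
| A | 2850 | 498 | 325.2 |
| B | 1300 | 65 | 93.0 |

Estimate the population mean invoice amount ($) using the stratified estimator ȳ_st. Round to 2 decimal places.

ȳ_st ≈ 252.46

N = Σ N_h = 4150. Stratum weights W_h = N_h/N.
ȳ_st = (2850·325.2 + 1300·93.0) / 4150 = 252.4627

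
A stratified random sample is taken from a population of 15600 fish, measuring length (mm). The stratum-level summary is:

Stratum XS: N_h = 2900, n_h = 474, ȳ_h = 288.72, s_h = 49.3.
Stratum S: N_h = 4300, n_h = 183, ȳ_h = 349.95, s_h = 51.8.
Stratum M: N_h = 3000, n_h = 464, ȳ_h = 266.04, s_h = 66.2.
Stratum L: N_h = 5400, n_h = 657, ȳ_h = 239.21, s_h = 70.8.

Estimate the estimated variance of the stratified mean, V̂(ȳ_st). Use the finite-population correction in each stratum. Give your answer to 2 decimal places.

V̂(ȳ_st) ≈ 2.31

V̂(ȳ_st) = Σ W_h² (1 − n_h/N_h) s_h²/n_h, with W_h = N_h/N and N = 15600:
  stratum XS: (2900/15600)²·(1 − 474/2900)·49.3²/474 = 0.148236
  stratum S: (4300/15600)²·(1 − 183/4300)·51.8²/183 = 1.06662
  stratum M: (3000/15600)²·(1 − 464/3000)·66.2²/464 = 0.29527
  stratum L: (5400/15600)²·(1 − 657/5400)·70.8²/657 = 0.802969
V̂(ȳ_st) = 2.31309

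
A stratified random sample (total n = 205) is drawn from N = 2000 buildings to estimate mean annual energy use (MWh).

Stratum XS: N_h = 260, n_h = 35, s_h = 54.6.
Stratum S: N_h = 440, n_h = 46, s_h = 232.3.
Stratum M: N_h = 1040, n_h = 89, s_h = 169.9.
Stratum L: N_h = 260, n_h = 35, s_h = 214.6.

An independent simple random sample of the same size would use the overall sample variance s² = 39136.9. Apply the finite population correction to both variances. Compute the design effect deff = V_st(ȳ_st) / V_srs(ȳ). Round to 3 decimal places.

V̂(ȳ_st) = Σ W_h² (1 − n_h/N_h) s_h²/n_h, with W_h = N_h/N and N = 2000:
  stratum XS: (260/2000)²·(1 − 35/260)·54.6²/35 = 1.2457
  stratum S: (440/2000)²·(1 − 46/440)·232.3²/46 = 50.8428
  stratum M: (1040/2000)²·(1 − 89/1040)·169.9²/89 = 80.1956
  stratum L: (260/2000)²·(1 − 35/260)·214.6²/35 = 19.2436
V_st = 151.528
V_srs = (1 − 205/2000)·39136.9/205 = 171.343
deff = V_st / V_srs = 151.528/171.343 = 0.8844

deff ≈ 0.884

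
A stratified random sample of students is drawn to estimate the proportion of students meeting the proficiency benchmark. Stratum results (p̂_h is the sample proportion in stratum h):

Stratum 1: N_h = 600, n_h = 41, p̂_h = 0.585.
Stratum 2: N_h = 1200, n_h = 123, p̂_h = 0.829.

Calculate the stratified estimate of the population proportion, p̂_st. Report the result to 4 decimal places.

p̂_st ≈ 0.7477

N = 1800; stratum weights W_h = N_h/N.
p̂_st = Σ W_h p̂_h = (600·0.585 + 1200·0.829)/1800 = 0.74767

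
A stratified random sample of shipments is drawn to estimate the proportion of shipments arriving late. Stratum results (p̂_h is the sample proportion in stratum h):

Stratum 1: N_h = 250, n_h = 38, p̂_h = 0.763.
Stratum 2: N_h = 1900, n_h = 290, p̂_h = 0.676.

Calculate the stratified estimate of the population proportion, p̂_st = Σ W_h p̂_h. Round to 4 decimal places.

p̂_st ≈ 0.6861

N = 2150; stratum weights W_h = N_h/N.
p̂_st = Σ W_h p̂_h = (250·0.763 + 1900·0.676)/2150 = 0.68612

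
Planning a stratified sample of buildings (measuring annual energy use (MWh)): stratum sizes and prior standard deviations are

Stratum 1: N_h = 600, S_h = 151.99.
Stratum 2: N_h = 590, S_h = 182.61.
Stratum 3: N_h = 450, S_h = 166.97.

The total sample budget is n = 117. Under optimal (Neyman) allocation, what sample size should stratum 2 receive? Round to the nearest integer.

Neyman allocation: n_h = n · N_h S_h / Σ N_i S_i, with n = 117.
  stratum 1: N_h·S_h = 600·151.99 = 91194.00
  stratum 2: N_h·S_h = 590·182.61 = 107739.90
  stratum 3: N_h·S_h = 450·166.97 = 75136.50
Σ N_h S_h = 274070.40
n for stratum 2 = 117·107739.90/274070.40 = 45.994 → 46

46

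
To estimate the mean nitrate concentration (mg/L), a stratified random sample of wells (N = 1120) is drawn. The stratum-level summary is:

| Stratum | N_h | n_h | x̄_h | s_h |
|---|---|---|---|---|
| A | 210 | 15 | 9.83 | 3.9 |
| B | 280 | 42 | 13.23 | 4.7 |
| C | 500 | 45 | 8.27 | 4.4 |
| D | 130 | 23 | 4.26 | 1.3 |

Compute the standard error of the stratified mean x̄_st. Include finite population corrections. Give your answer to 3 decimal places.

V̂(x̄_st) = Σ W_h² (1 − n_h/N_h) s_h²/n_h, with W_h = N_h/N and N = 1120:
  stratum A: (210/1120)²·(1 − 15/210)·3.9²/15 = 0.0331021
  stratum B: (280/1120)²·(1 − 42/280)·4.7²/42 = 0.0279412
  stratum C: (500/1120)²·(1 − 45/500)·4.4²/45 = 0.0780258
  stratum D: (130/1120)²·(1 − 23/130)·1.3²/23 = 0.000814798
V̂(x̄_st) = 0.139884
SE(x̄_st) = √0.139884 = 0.374011

SE(x̄_st) ≈ 0.374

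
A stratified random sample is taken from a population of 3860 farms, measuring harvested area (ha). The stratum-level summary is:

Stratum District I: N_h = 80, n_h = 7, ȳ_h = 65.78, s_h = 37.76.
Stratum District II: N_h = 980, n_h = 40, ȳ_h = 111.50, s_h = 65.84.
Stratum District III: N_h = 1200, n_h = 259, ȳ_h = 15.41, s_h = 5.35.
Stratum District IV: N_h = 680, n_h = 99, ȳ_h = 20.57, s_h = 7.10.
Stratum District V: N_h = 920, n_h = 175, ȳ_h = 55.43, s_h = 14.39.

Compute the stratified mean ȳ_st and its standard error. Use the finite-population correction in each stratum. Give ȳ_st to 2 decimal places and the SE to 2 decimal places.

ȳ_st = Σ W_h ȳ_h = (80·65.78 + 980·111.50 + 1200·15.41 + 680·20.57 + 920·55.43)/3860 = 51.29731
V̂(ȳ_st) = Σ W_h² (1 − n_h/N_h) s_h²/n_h, with W_h = N_h/N and N = 3860:
  stratum District I: (80/3860)²·(1 − 7/80)·37.76²/7 = 0.079837
  stratum District II: (980/3860)²·(1 − 40/980)·65.84²/40 = 6.70037
  stratum District III: (1200/3860)²·(1 − 259/1200)·5.35²/259 = 0.00837537
  stratum District IV: (680/3860)²·(1 − 99/680)·7.10²/99 = 0.0135018
  stratum District V: (920/3860)²·(1 − 175/920)·14.39²/175 = 0.0544318
V̂(ȳ_st) = 6.85652
SE(ȳ_st) = √6.85652 = 2.6185

ȳ_st ≈ 51.30, SE ≈ 2.62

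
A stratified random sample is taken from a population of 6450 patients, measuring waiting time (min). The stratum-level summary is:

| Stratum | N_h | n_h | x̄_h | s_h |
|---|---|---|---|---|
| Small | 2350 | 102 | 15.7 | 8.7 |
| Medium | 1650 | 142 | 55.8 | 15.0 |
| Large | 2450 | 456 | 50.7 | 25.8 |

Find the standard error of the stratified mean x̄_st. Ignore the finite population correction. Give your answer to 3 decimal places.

SE(x̄_st) ≈ 0.643

V̂(x̄_st) = Σ W_h² s_h²/n_h, with W_h = N_h/N and N = 6450:
  stratum Small: (2350/6450)²·8.7²/102 = 0.0985042
  stratum Medium: (1650/6450)²·15.0²/142 = 0.103691
  stratum Large: (2450/6450)²·25.8²/456 = 0.210614
V̂(x̄_st) = 0.41281
SE(x̄_st) = √0.41281 = 0.642503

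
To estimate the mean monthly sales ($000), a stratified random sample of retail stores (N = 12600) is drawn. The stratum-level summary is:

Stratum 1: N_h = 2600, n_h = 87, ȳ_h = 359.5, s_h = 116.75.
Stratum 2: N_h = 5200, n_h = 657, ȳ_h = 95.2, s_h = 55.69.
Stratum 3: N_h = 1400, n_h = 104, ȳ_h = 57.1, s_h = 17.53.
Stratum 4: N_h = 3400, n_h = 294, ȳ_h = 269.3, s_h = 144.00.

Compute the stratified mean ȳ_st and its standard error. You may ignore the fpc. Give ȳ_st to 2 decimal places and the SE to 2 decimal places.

ȳ_st = Σ W_h ȳ_h = (2600·359.5 + 5200·95.2 + 1400·57.1 + 3400·269.3)/12600 = 192.48413
V̂(ȳ_st) = Σ W_h² s_h²/n_h, with W_h = N_h/N and N = 12600:
  stratum 1: (2600/12600)²·116.75²/87 = 6.67114
  stratum 2: (5200/12600)²·55.69²/657 = 0.803997
  stratum 3: (1400/12600)²·17.53²/104 = 0.0364792
  stratum 4: (3400/12600)²·144.00²/294 = 5.13564
V̂(ȳ_st) = 12.6473
SE(ȳ_st) = √12.6473 = 3.5563

ȳ_st ≈ 192.48, SE ≈ 3.56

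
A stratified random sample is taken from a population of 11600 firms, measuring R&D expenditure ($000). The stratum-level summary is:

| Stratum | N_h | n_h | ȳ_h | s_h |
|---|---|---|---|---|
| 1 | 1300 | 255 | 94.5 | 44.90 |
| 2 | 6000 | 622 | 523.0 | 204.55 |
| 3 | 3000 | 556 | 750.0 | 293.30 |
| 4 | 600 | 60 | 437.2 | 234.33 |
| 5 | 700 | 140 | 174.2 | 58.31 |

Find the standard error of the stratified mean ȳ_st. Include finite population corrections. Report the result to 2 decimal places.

SE(ȳ_st) ≈ 5.19

V̂(ȳ_st) = Σ W_h² (1 − n_h/N_h) s_h²/n_h, with W_h = N_h/N and N = 11600:
  stratum 1: (1300/11600)²·(1 − 255/1300)·44.90²/255 = 0.0798171
  stratum 2: (6000/11600)²·(1 − 622/6000)·204.55²/622 = 16.1311
  stratum 3: (3000/11600)²·(1 − 556/3000)·293.30²/556 = 8.43055
  stratum 4: (600/11600)²·(1 − 60/600)·234.33²/60 = 2.2036
  stratum 5: (700/11600)²·(1 − 140/700)·58.31²/140 = 0.0707503
V̂(ȳ_st) = 26.9158
SE(ȳ_st) = √26.9158 = 5.18805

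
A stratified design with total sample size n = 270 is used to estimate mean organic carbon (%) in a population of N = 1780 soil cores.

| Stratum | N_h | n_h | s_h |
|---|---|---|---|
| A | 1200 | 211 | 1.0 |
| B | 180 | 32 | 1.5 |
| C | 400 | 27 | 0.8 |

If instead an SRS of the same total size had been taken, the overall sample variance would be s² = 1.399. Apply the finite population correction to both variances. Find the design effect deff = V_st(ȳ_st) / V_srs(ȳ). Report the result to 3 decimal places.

deff ≈ 0.792

V̂(ȳ_st) = Σ W_h² (1 − n_h/N_h) s_h²/n_h, with W_h = N_h/N and N = 1780:
  stratum A: (1200/1780)²·(1 − 211/1200)·1.0²/211 = 0.00177523
  stratum B: (180/1780)²·(1 − 32/180)·1.5²/32 = 0.00059119
  stratum C: (400/1780)²·(1 − 27/400)·0.8²/27 = 0.00111621
V_st = 0.00348263
V_srs = (1 − 270/1780)·1.399/270 = 0.00439553
deff = V_st / V_srs = 0.00348263/0.00439553 = 0.7923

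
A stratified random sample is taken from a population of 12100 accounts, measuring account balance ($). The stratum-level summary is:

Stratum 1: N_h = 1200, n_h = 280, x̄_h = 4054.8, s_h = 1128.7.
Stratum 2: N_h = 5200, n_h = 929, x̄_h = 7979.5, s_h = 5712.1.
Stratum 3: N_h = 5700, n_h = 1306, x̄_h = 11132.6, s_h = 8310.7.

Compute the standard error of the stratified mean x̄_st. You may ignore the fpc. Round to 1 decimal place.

SE(x̄_st) ≈ 135.2

V̂(x̄_st) = Σ W_h² s_h²/n_h, with W_h = N_h/N and N = 12100:
  stratum 1: (1200/12100)²·1128.7²/280 = 44.7498
  stratum 2: (5200/12100)²·5712.1²/929 = 6486.52
  stratum 3: (5700/12100)²·8310.7²/1306 = 11735.8
V̂(x̄_st) = 18267
SE(x̄_st) = √18267 = 135.156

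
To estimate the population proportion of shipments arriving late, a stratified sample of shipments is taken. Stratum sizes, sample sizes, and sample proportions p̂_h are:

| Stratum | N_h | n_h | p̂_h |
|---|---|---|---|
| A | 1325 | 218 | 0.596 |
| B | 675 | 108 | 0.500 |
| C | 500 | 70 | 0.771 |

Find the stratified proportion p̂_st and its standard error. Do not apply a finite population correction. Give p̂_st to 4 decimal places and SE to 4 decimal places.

p̂_st ≈ 0.6051, SE ≈ 0.0242

N = 2500; stratum weights W_h = N_h/N.
p̂_st = Σ W_h p̂_h = (1325·0.596 + 675·0.500 + 500·0.771)/2500 = 0.60508
V̂(p̂_st) = Σ W_h² p̂_h(1−p̂_h)/(n_h−1):
  stratum A: (1325/2500)²·0.596·0.404/217 = 0.000311688
  stratum B: (675/2500)²·0.500·0.500/107 = 0.000170327
  stratum C: (500/2500)²·0.771·0.229/69 = 0.000102353
V̂(p̂_st) = 0.000584368; SE = √V̂ = 0.0241737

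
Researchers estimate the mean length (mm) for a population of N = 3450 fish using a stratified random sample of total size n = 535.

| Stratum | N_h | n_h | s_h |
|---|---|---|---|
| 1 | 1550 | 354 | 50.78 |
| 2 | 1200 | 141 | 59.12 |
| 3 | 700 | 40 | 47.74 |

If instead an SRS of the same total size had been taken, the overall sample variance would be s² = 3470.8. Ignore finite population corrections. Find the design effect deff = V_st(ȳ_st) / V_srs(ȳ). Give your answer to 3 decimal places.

V̂(ȳ_st) = Σ W_h² s_h²/n_h, with W_h = N_h/N and N = 3450:
  stratum 1: (1550/3450)²·50.78²/354 = 1.4703
  stratum 2: (1200/3450)²·59.12²/141 = 2.99898
  stratum 3: (700/3450)²·47.74²/40 = 2.34565
V_st = 6.81494
V_srs = s²/n = 3470.8/535 = 6.48748
deff = V_st / V_srs = 6.81494/6.48748 = 1.0505

deff ≈ 1.050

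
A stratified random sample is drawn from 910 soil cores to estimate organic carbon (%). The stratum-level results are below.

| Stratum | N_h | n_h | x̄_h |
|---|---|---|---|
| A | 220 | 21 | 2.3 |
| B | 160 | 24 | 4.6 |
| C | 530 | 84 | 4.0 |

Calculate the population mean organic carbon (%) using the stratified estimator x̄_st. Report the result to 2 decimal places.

N = Σ N_h = 910. Stratum weights W_h = N_h/N.
x̄_st = (220·2.3 + 160·4.6 + 530·4.0) / 910 = 3.6945

x̄_st ≈ 3.69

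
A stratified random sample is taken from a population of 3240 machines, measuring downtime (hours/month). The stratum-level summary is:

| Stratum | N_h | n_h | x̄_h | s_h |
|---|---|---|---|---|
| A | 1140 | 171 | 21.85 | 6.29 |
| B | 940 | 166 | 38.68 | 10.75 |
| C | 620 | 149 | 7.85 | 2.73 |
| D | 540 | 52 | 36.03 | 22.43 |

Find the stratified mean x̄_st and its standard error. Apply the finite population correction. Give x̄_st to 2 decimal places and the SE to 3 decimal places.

x̄_st ≈ 26.42, SE ≈ 0.563

x̄_st = Σ W_h x̄_h = (1140·21.85 + 940·38.68 + 620·7.85 + 540·36.03)/3240 = 26.41710
V̂(x̄_st) = Σ W_h² (1 − n_h/N_h) s_h²/n_h, with W_h = N_h/N and N = 3240:
  stratum A: (1140/3240)²·(1 − 171/1140)·6.29²/171 = 0.0243469
  stratum B: (940/3240)²·(1 − 166/940)·10.75²/166 = 0.0482489
  stratum C: (620/3240)²·(1 − 149/620)·2.73²/149 = 0.00139143
  stratum D: (540/3240)²·(1 − 52/540)·22.43²/52 = 0.242873
V̂(x̄_st) = 0.31686
SE(x̄_st) = √0.31686 = 0.562903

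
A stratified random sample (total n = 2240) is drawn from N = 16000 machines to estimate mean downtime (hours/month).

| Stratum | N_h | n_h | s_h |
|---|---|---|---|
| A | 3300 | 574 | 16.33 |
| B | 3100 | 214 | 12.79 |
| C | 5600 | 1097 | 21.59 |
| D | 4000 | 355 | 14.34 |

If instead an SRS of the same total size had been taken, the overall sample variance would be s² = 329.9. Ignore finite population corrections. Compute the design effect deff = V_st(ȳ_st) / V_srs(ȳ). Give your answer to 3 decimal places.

V̂(ȳ_st) = Σ W_h² s_h²/n_h, with W_h = N_h/N and N = 16000:
  stratum A: (3300/16000)²·16.33²/574 = 0.0197628
  stratum B: (3100/16000)²·12.79²/214 = 0.0286953
  stratum C: (5600/16000)²·21.59²/1097 = 0.0520517
  stratum D: (4000/16000)²·14.34²/355 = 0.0362035
V_st = 0.136713
V_srs = s²/n = 329.9/2240 = 0.147277
deff = V_st / V_srs = 0.136713/0.147277 = 0.9283

deff ≈ 0.928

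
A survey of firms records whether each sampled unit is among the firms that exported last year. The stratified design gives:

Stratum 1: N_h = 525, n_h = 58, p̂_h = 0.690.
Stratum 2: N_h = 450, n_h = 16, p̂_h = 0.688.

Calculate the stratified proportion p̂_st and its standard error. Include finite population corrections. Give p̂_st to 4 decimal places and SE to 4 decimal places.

N = 975; stratum weights W_h = N_h/N.
p̂_st = Σ W_h p̂_h = (525·0.690 + 450·0.688)/975 = 0.68908
V̂(p̂_st) = Σ W_h² (1 − n_h/N_h) p̂_h(1−p̂_h)/(n_h−1):
  stratum 1: (525/975)²·(1 − 58/525)·0.690·0.310/57 = 0.000967838
  stratum 2: (450/975)²·(1 − 16/450)·0.688·0.312/15 = 0.00293998
V̂(p̂_st) = 0.00390782; SE = √V̂ = 0.0625126

p̂_st ≈ 0.6891, SE ≈ 0.0625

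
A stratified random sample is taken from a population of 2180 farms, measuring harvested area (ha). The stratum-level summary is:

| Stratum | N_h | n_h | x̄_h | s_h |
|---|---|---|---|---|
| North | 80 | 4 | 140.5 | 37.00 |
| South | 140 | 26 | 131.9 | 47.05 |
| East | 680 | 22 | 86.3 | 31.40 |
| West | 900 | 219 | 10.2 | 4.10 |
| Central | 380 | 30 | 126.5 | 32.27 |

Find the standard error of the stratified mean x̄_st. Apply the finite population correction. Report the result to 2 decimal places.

SE(x̄_st) ≈ 2.43

V̂(x̄_st) = Σ W_h² (1 − n_h/N_h) s_h²/n_h, with W_h = N_h/N and N = 2180:
  stratum North: (80/2180)²·(1 − 4/80)·37.00²/4 = 0.437859
  stratum South: (140/2180)²·(1 − 26/140)·47.05²/26 = 0.285934
  stratum East: (680/2180)²·(1 − 22/680)·31.40²/22 = 4.21948
  stratum West: (900/2180)²·(1 − 219/900)·4.10²/219 = 0.0098992
  stratum Central: (380/2180)²·(1 − 30/380)·32.27²/30 = 0.971439
V̂(x̄_st) = 5.92461
SE(x̄_st) = √5.92461 = 2.43405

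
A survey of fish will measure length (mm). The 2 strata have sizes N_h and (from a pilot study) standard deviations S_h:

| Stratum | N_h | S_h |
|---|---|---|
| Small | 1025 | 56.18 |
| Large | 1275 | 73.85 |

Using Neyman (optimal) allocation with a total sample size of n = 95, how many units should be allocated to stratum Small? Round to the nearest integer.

Neyman allocation: n_h = n · N_h S_h / Σ N_i S_i, with n = 95.
  stratum Small: N_h·S_h = 1025·56.18 = 57584.50
  stratum Large: N_h·S_h = 1275·73.85 = 94158.75
Σ N_h S_h = 151743.25
n for stratum Small = 95·57584.50/151743.25 = 36.051 → 36

36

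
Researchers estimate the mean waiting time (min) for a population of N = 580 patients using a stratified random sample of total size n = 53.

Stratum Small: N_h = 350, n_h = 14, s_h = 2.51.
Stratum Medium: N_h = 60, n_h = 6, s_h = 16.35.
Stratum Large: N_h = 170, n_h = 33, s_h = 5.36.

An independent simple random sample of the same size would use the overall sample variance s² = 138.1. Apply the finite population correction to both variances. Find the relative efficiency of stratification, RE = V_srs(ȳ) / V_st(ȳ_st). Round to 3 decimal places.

RE ≈ 3.661

V̂(ȳ_st) = Σ W_h² (1 − n_h/N_h) s_h²/n_h, with W_h = N_h/N and N = 580:
  stratum Small: (350/580)²·(1 − 14/350)·2.51²/14 = 0.157315
  stratum Medium: (60/580)²·(1 − 6/60)·16.35²/6 = 0.429115
  stratum Large: (170/580)²·(1 − 33/170)·5.36²/33 = 0.0602739
V_st = 0.646704
V_srs = (1 − 53/580)·138.1/53 = 2.36756
Relative efficiency = V_srs / V_st = 2.36756/0.646704 = 3.6610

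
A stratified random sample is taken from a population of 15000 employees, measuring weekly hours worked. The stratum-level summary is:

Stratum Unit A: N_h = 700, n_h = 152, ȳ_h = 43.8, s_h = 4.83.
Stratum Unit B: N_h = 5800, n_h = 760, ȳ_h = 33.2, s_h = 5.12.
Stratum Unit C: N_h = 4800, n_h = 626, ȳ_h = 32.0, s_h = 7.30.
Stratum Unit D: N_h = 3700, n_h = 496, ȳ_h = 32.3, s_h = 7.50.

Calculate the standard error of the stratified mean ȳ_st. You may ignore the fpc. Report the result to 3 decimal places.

SE(ȳ_st) ≈ 0.145

V̂(ȳ_st) = Σ W_h² s_h²/n_h, with W_h = N_h/N and N = 15000:
  stratum Unit A: (700/15000)²·4.83²/152 = 0.000334244
  stratum Unit B: (5800/15000)²·5.12²/760 = 0.00515703
  stratum Unit C: (4800/15000)²·7.30²/626 = 0.00871709
  stratum Unit D: (3700/15000)²·7.50²/496 = 0.0069002
V̂(ȳ_st) = 0.0211086
SE(ȳ_st) = √0.0211086 = 0.145288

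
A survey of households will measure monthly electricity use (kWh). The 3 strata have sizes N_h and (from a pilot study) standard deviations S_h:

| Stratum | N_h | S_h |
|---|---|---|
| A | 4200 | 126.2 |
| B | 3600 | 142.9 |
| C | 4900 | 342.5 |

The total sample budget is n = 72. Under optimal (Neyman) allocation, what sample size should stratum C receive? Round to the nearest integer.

Neyman allocation: n_h = n · N_h S_h / Σ N_i S_i, with n = 72.
  stratum A: N_h·S_h = 4200·126.2 = 530040.00
  stratum B: N_h·S_h = 3600·142.9 = 514440.00
  stratum C: N_h·S_h = 4900·342.5 = 1678250.00
Σ N_h S_h = 2722730.00
n for stratum C = 72·1678250.00/2722730.00 = 44.380 → 44

44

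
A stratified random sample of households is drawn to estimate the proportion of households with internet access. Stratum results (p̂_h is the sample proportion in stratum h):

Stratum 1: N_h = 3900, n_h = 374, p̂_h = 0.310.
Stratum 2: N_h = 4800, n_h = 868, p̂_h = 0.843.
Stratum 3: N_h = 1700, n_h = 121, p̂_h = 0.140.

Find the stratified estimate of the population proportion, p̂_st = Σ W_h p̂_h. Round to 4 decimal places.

p̂_st ≈ 0.5282

N = 10400; stratum weights W_h = N_h/N.
p̂_st = Σ W_h p̂_h = (3900·0.310 + 4800·0.843 + 1700·0.140)/10400 = 0.52821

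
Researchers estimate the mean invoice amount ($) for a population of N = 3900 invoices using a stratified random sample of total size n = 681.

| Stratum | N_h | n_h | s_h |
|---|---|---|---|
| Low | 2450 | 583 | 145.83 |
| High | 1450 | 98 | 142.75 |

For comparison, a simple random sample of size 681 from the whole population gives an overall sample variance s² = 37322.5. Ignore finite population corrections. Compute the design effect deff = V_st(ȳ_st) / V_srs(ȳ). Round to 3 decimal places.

deff ≈ 0.787

V̂(ȳ_st) = Σ W_h² s_h²/n_h, with W_h = N_h/N and N = 3900:
  stratum Low: (2450/3900)²·145.83²/583 = 14.3955
  stratum High: (1450/3900)²·142.75²/98 = 28.7431
V_st = 43.1386
V_srs = s²/n = 37322.5/681 = 54.8054
deff = V_st / V_srs = 43.1386/54.8054 = 0.7871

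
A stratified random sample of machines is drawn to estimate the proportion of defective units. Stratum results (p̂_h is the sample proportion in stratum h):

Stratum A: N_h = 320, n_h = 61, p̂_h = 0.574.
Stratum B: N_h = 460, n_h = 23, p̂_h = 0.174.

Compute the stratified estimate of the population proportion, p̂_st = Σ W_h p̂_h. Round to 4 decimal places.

p̂_st ≈ 0.3381

N = 780; stratum weights W_h = N_h/N.
p̂_st = Σ W_h p̂_h = (320·0.574 + 460·0.174)/780 = 0.33810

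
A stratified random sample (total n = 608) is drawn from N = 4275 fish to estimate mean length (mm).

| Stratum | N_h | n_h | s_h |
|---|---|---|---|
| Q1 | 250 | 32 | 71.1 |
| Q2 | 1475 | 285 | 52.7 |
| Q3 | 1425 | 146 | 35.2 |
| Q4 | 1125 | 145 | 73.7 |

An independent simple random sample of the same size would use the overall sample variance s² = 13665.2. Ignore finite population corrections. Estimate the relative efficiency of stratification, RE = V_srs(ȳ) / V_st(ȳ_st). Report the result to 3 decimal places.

V̂(ȳ_st) = Σ W_h² s_h²/n_h, with W_h = N_h/N and N = 4275:
  stratum Q1: (250/4275)²·71.1²/32 = 0.540253
  stratum Q2: (1475/4275)²·52.7²/285 = 1.16008
  stratum Q3: (1425/4275)²·35.2²/146 = 0.942953
  stratum Q4: (1125/4275)²·73.7²/145 = 2.59418
V_st = 5.23746
V_srs = s²/n = 13665.2/608 = 22.4757
Relative efficiency = V_srs / V_st = 22.4757/5.23746 = 4.2913

RE ≈ 4.291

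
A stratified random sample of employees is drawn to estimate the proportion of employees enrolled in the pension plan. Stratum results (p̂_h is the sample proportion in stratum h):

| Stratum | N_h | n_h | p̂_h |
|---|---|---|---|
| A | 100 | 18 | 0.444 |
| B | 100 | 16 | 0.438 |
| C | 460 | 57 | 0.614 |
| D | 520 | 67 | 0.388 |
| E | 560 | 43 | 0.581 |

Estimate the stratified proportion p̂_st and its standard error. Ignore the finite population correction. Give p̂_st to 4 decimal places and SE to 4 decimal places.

N = 1740; stratum weights W_h = N_h/N.
p̂_st = Σ W_h p̂_h = (100·0.444 + 100·0.438 + 460·0.614 + 520·0.388 + 560·0.581)/1740 = 0.51595
V̂(p̂_st) = Σ W_h² p̂_h(1−p̂_h)/(n_h−1):
  stratum A: (100/1740)²·0.444·0.556/17 = 4.79634e-05
  stratum B: (100/1740)²·0.438·0.562/15 = 5.42027e-05
  stratum C: (460/1740)²·0.614·0.386/56 = 0.000295791
  stratum D: (520/1740)²·0.388·0.612/66 = 0.000321327
  stratum E: (560/1740)²·0.581·0.419/42 = 0.000600369
V̂(p̂_st) = 0.00131965; SE = √V̂ = 0.036327

p̂_st ≈ 0.5160, SE ≈ 0.0363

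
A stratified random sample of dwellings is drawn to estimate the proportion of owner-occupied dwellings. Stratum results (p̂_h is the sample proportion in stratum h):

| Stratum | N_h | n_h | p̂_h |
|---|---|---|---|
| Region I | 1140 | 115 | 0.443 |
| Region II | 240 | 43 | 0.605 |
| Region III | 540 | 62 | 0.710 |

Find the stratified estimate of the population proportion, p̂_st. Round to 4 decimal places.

N = 1920; stratum weights W_h = N_h/N.
p̂_st = Σ W_h p̂_h = (1140·0.443 + 240·0.605 + 540·0.710)/1920 = 0.53834

p̂_st ≈ 0.5383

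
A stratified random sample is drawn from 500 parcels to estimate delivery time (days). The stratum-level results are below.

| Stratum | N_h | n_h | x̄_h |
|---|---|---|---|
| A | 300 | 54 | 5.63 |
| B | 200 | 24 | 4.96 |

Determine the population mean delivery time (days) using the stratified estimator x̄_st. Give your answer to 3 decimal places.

N = Σ N_h = 500. Stratum weights W_h = N_h/N.
x̄_st = (300·5.63 + 200·4.96) / 500 = 5.36200

x̄_st ≈ 5.362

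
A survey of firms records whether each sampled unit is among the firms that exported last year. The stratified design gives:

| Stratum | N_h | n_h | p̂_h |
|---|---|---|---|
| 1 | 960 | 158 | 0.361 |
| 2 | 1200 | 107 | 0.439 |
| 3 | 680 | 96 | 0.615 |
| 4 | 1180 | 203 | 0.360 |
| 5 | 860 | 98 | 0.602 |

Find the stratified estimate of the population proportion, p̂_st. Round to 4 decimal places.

p̂_st ≈ 0.4578

N = 4880; stratum weights W_h = N_h/N.
p̂_st = Σ W_h p̂_h = (960·0.361 + 1200·0.439 + 680·0.615 + 1180·0.360 + 860·0.602)/4880 = 0.45780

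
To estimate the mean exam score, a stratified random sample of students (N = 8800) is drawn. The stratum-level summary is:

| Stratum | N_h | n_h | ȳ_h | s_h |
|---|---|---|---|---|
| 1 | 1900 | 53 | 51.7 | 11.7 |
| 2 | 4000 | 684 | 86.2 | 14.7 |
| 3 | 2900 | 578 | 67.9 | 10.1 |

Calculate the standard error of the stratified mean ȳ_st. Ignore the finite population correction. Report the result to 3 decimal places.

V̂(ȳ_st) = Σ W_h² s_h²/n_h, with W_h = N_h/N and N = 8800:
  stratum 1: (1900/8800)²·11.7²/53 = 0.120403
  stratum 2: (4000/8800)²·14.7²/684 = 0.0652729
  stratum 3: (2900/8800)²·10.1²/578 = 0.0191666
V̂(ȳ_st) = 0.204843
SE(ȳ_st) = √0.204843 = 0.452595

SE(ȳ_st) ≈ 0.453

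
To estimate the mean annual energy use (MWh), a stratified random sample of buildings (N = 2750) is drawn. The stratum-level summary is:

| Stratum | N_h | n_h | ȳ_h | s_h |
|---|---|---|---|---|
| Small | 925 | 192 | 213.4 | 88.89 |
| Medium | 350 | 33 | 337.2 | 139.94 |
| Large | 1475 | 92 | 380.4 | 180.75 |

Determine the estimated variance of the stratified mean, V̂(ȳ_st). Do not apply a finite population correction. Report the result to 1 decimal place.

V̂(ȳ_st) = Σ W_h² s_h²/n_h, with W_h = N_h/N and N = 2750:
  stratum Small: (925/2750)²·88.89²/192 = 4.6561
  stratum Medium: (350/2750)²·139.94²/33 = 9.61259
  stratum Large: (1475/2750)²·180.75²/92 = 102.162
V̂(ȳ_st) = 116.43

V̂(ȳ_st) ≈ 116.4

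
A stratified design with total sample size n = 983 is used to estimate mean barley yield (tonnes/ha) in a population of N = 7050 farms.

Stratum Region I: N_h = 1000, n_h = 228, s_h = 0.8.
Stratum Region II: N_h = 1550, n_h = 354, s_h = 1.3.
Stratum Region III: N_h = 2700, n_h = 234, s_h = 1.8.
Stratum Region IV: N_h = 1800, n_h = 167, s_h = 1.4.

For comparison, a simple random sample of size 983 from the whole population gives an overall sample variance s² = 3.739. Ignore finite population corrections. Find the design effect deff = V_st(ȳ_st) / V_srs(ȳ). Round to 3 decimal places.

deff ≈ 0.811

V̂(ȳ_st) = Σ W_h² s_h²/n_h, with W_h = N_h/N and N = 7050:
  stratum Region I: (1000/7050)²·0.8²/228 = 5.64764e-05
  stratum Region II: (1550/7050)²·1.3²/354 = 0.000230764
  stratum Region III: (2700/7050)²·1.8²/234 = 0.00203085
  stratum Region IV: (1800/7050)²·1.4²/167 = 0.000765079
V_st = 0.00308317
V_srs = s²/n = 3.739/983 = 0.00380366
deff = V_st / V_srs = 0.00308317/0.00380366 = 0.8106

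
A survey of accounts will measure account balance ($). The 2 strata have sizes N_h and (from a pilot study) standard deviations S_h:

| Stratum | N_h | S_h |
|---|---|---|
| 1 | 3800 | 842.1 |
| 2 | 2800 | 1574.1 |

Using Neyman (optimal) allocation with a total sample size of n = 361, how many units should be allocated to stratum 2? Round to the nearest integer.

209

Neyman allocation: n_h = n · N_h S_h / Σ N_i S_i, with n = 361.
  stratum 1: N_h·S_h = 3800·842.1 = 3199980.00
  stratum 2: N_h·S_h = 2800·1574.1 = 4407480.00
Σ N_h S_h = 7607460.00
n for stratum 2 = 361·4407480.00/7607460.00 = 209.150 → 209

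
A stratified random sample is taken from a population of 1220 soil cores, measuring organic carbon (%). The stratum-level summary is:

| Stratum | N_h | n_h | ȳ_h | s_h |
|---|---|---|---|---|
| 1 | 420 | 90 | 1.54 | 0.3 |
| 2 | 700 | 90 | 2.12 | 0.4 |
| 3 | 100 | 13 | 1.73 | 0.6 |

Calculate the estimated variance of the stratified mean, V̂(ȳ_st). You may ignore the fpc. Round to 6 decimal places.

V̂(ȳ_st) = Σ W_h² s_h²/n_h, with W_h = N_h/N and N = 1220:
  stratum 1: (420/1220)²·0.3²/90 = 0.000118517
  stratum 2: (700/1220)²·0.4²/90 = 0.000585267
  stratum 3: (100/1220)²·0.6²/13 = 0.000186054
V̂(ȳ_st) = 0.000889838

V̂(ȳ_st) ≈ 0.000890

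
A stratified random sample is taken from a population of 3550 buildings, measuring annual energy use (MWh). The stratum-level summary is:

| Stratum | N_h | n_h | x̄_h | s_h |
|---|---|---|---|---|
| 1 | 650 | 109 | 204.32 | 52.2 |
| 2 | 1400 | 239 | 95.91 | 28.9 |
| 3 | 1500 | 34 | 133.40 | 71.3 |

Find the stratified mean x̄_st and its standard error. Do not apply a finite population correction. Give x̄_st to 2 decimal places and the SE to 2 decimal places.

x̄_st = Σ W_h x̄_h = (650·204.32 + 1400·95.91 + 1500·133.40)/3550 = 131.60056
V̂(x̄_st) = Σ W_h² s_h²/n_h, with W_h = N_h/N and N = 3550:
  stratum 1: (650/3550)²·52.2²/109 = 0.838078
  stratum 2: (1400/3550)²·28.9²/239 = 0.543497
  stratum 3: (1500/3550)²·71.3²/34 = 26.6948
V̂(x̄_st) = 28.0763
SE(x̄_st) = √28.0763 = 5.29871

x̄_st ≈ 131.60, SE ≈ 5.30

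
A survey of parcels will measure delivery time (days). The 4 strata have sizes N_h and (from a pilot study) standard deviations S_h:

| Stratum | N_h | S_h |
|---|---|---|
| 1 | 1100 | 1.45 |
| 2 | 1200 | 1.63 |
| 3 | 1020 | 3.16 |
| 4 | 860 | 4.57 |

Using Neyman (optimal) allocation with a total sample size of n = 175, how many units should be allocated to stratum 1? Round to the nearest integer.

26

Neyman allocation: n_h = n · N_h S_h / Σ N_i S_i, with n = 175.
  stratum 1: N_h·S_h = 1100·1.45 = 1595.00
  stratum 2: N_h·S_h = 1200·1.63 = 1956.00
  stratum 3: N_h·S_h = 1020·3.16 = 3223.20
  stratum 4: N_h·S_h = 860·4.57 = 3930.20
Σ N_h S_h = 10704.40
n for stratum 1 = 175·1595.00/10704.40 = 26.076 → 26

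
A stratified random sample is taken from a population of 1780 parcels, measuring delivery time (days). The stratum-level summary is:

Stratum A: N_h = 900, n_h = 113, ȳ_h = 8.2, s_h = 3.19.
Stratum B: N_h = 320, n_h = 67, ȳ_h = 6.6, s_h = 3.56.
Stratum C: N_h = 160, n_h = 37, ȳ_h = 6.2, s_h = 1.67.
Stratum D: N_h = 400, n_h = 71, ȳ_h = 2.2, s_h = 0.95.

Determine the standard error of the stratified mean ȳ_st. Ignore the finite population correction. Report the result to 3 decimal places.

SE(ȳ_st) ≈ 0.174

V̂(ȳ_st) = Σ W_h² s_h²/n_h, with W_h = N_h/N and N = 1780:
  stratum A: (900/1780)²·3.19²/113 = 0.0230223
  stratum B: (320/1780)²·3.56²/67 = 0.00611343
  stratum C: (160/1780)²·1.67²/37 = 0.000609019
  stratum D: (400/1780)²·0.95²/71 = 0.000641902
V̂(ȳ_st) = 0.0303866
SE(ȳ_st) = √0.0303866 = 0.174318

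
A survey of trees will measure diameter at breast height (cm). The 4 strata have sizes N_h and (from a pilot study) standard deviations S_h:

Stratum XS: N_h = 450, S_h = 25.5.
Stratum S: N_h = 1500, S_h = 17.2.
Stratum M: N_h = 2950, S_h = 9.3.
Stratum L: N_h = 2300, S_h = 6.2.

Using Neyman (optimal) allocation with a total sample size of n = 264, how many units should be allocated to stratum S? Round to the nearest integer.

Neyman allocation: n_h = n · N_h S_h / Σ N_i S_i, with n = 264.
  stratum XS: N_h·S_h = 450·25.5 = 11475.00
  stratum S: N_h·S_h = 1500·17.2 = 25800.00
  stratum M: N_h·S_h = 2950·9.3 = 27435.00
  stratum L: N_h·S_h = 2300·6.2 = 14260.00
Σ N_h S_h = 78970.00
n for stratum S = 264·25800.00/78970.00 = 86.250 → 86

86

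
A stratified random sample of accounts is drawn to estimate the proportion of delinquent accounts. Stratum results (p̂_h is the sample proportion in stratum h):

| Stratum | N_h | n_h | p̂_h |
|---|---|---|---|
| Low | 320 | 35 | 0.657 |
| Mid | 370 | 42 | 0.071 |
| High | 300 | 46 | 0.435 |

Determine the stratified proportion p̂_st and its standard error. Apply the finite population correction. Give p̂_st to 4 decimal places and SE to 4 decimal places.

p̂_st ≈ 0.3707, SE ≈ 0.0352

N = 990; stratum weights W_h = N_h/N.
p̂_st = Σ W_h p̂_h = (320·0.657 + 370·0.071 + 300·0.435)/990 = 0.37072
V̂(p̂_st) = Σ W_h² (1 − n_h/N_h) p̂_h(1−p̂_h)/(n_h−1):
  stratum Low: (320/990)²·(1 − 35/320)·0.657·0.343/34 = 0.000616744
  stratum Mid: (370/990)²·(1 − 42/370)·0.071·0.929/41 = 0.000199203
  stratum High: (300/990)²·(1 − 46/300)·0.435·0.565/45 = 0.000424629
V̂(p̂_st) = 0.00124058; SE = √V̂ = 0.0352218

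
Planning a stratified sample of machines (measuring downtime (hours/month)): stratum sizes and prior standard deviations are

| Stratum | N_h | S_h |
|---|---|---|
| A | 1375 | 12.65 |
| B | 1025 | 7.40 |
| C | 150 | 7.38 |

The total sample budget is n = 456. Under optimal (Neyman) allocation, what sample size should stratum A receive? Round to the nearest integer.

304

Neyman allocation: n_h = n · N_h S_h / Σ N_i S_i, with n = 456.
  stratum A: N_h·S_h = 1375·12.65 = 17393.75
  stratum B: N_h·S_h = 1025·7.40 = 7585.00
  stratum C: N_h·S_h = 150·7.38 = 1107.00
Σ N_h S_h = 26085.75
n for stratum A = 456·17393.75/26085.75 = 304.057 → 304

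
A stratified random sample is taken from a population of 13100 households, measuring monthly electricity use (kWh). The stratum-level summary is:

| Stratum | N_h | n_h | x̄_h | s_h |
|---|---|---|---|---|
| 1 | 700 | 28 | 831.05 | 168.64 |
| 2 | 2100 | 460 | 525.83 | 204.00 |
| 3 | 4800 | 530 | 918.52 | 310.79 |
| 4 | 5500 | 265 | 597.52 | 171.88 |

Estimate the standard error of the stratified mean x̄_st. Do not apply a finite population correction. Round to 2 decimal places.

V̂(x̄_st) = Σ W_h² s_h²/n_h, with W_h = N_h/N and N = 13100:
  stratum 1: (700/13100)²·168.64²/28 = 2.90012
  stratum 2: (2100/13100)²·204.00²/460 = 2.32487
  stratum 3: (4800/13100)²·310.79²/530 = 24.468
  stratum 4: (5500/13100)²·171.88²/265 = 19.6511
V̂(x̄_st) = 49.3441
SE(x̄_st) = √49.3441 = 7.02454

SE(x̄_st) ≈ 7.02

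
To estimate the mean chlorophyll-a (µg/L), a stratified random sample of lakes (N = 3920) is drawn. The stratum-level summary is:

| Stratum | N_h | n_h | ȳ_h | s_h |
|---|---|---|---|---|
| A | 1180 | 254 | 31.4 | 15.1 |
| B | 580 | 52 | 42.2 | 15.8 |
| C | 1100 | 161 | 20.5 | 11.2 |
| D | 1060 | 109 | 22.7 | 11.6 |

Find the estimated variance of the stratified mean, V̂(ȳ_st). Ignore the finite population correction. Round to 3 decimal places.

V̂(ȳ_st) ≈ 0.338

V̂(ȳ_st) = Σ W_h² s_h²/n_h, with W_h = N_h/N and N = 3920:
  stratum A: (1180/3920)²·15.1²/254 = 0.0813415
  stratum B: (580/3920)²·15.8²/52 = 0.105098
  stratum C: (1100/3920)²·11.2²/161 = 0.0613512
  stratum D: (1060/3920)²·11.6²/109 = 0.090267
V̂(ȳ_st) = 0.338058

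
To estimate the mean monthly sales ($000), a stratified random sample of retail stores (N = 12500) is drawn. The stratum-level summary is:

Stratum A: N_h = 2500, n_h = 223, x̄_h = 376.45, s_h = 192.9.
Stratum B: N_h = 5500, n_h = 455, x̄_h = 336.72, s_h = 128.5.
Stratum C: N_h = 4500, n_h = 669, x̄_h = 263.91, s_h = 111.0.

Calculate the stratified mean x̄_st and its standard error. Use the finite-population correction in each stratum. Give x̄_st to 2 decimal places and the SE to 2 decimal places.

x̄_st ≈ 318.45, SE ≈ 3.82

x̄_st = Σ W_h x̄_h = (2500·376.45 + 5500·336.72 + 4500·263.91)/12500 = 318.45440
V̂(x̄_st) = Σ W_h² (1 − n_h/N_h) s_h²/n_h, with W_h = N_h/N and N = 12500:
  stratum A: (2500/12500)²·(1 − 223/2500)·192.9²/223 = 6.07915
  stratum B: (5500/12500)²·(1 − 455/5500)·128.5²/455 = 6.44464
  stratum C: (4500/12500)²·(1 − 669/4500)·111.0²/669 = 2.032
V̂(x̄_st) = 14.5558
SE(x̄_st) = √14.5558 = 3.81521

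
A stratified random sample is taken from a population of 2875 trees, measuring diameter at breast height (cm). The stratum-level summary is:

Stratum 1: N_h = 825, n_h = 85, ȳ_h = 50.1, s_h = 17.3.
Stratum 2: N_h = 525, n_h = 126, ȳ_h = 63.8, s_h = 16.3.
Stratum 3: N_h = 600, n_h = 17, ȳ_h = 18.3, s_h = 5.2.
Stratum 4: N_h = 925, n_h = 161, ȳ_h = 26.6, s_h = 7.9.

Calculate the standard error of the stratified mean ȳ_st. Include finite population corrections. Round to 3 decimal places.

SE(ȳ_st) ≈ 0.643

V̂(ȳ_st) = Σ W_h² (1 − n_h/N_h) s_h²/n_h, with W_h = N_h/N and N = 2875:
  stratum 1: (825/2875)²·(1 − 85/825)·17.3²/85 = 0.260066
  stratum 2: (525/2875)²·(1 − 126/525)·16.3²/126 = 0.0534393
  stratum 3: (600/2875)²·(1 − 17/600)·5.2²/17 = 0.0673135
  stratum 4: (925/2875)²·(1 − 161/925)·7.9²/161 = 0.0331427
V̂(ȳ_st) = 0.413961
SE(ȳ_st) = √0.413961 = 0.643398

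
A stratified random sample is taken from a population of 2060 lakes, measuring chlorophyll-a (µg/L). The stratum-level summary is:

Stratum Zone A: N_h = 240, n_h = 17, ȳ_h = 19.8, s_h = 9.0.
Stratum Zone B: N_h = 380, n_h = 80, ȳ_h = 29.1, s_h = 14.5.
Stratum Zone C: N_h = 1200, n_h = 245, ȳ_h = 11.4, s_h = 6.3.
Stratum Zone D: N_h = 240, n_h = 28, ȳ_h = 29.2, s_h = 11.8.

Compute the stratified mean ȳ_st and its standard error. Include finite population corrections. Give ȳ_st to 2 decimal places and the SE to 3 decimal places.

ȳ_st = Σ W_h ȳ_h = (240·19.8 + 380·29.1 + 1200·11.4 + 240·29.2)/2060 = 17.71748
V̂(ȳ_st) = Σ W_h² (1 − n_h/N_h) s_h²/n_h, with W_h = N_h/N and N = 2060:
  stratum Zone A: (240/2060)²·(1 − 17/240)·9.0²/17 = 0.0600922
  stratum Zone B: (380/2060)²·(1 − 80/380)·14.5²/80 = 0.0706019
  stratum Zone C: (1200/2060)²·(1 − 245/1200)·6.3²/245 = 0.0437487
  stratum Zone D: (240/2060)²·(1 − 28/240)·11.8²/28 = 0.0596237
V̂(ȳ_st) = 0.234066
SE(ȳ_st) = √0.234066 = 0.483804

ȳ_st ≈ 17.72, SE ≈ 0.484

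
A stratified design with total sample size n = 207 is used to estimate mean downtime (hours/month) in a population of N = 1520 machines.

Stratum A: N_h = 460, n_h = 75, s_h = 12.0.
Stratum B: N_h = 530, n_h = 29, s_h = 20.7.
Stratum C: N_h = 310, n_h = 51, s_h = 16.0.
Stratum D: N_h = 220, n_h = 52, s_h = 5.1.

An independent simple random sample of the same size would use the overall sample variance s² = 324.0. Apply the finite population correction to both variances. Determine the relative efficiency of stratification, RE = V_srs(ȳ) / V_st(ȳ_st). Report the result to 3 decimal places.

V̂(ȳ_st) = Σ W_h² (1 − n_h/N_h) s_h²/n_h, with W_h = N_h/N and N = 1520:
  stratum A: (460/1520)²·(1 − 75/460)·12.0²/75 = 0.147175
  stratum B: (530/1520)²·(1 − 29/530)·20.7²/29 = 1.69812
  stratum C: (310/1520)²·(1 − 51/310)·16.0²/51 = 0.174439
  stratum D: (220/1520)²·(1 − 52/220)·5.1²/52 = 0.00800169
V_st = 2.02774
V_srs = (1 − 207/1520)·324.0/207 = 1.35206
Relative efficiency = V_srs / V_st = 1.35206/2.02774 = 0.6668

RE ≈ 0.667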